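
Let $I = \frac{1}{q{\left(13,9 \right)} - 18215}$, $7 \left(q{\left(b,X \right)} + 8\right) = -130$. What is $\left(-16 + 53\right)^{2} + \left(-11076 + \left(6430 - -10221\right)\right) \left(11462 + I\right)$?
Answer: $\frac{8159712669104}{127691} \approx 6.3902 \cdot 10^{7}$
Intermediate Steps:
$q{\left(b,X \right)} = - \frac{186}{7}$ ($q{\left(b,X \right)} = -8 + \frac{1}{7} \left(-130\right) = -8 - \frac{130}{7} = - \frac{186}{7}$)
$I = - \frac{7}{127691}$ ($I = \frac{1}{- \frac{186}{7} - 18215} = \frac{1}{- \frac{127691}{7}} = - \frac{7}{127691} \approx -5.482 \cdot 10^{-5}$)
$\left(-16 + 53\right)^{2} + \left(-11076 + \left(6430 - -10221\right)\right) \left(11462 + I\right) = \left(-16 + 53\right)^{2} + \left(-11076 + \left(6430 - -10221\right)\right) \left(11462 - \frac{7}{127691}\right) = 37^{2} + \left(-11076 + \left(6430 + 10221\right)\right) \frac{1463594235}{127691} = 1369 + \left(-11076 + 16651\right) \frac{1463594235}{127691} = 1369 + 5575 \cdot \frac{1463594235}{127691} = 1369 + \frac{8159537860125}{127691} = \frac{8159712669104}{127691}$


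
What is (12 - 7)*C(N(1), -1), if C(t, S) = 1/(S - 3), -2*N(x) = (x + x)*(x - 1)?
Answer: -5/4 ≈ -1.2500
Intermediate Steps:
N(x) = -x*(-1 + x) (N(x) = -(x + x)*(x - 1)/2 = -2*x*(-1 + x)/2 = -x*(-1 + x))
C(t, S) = 1/(-3 + S)
(12 - 7)*C(N(1), -1) = (12 - 7)/(-3 - 1) = 5/(-4) = 5*(-¼) = -5/4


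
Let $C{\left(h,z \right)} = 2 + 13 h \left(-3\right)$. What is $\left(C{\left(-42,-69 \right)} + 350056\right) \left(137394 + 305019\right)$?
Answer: $155594882448$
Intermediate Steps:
$C{\left(h,z \right)} = 2 - 39 h$
$\left(C{\left(-42,-69 \right)} + 350056\right) \left(137394 + 305019\right) = \left(\left(2 - -1638\right) + 350056\right) \left(137394 + 305019\right) = \left(\left(2 + 1638\right) + 350056\right) 442413 = \left(1640 + 350056\right) 442413 = 351696 \cdot 442413 = 155594882448$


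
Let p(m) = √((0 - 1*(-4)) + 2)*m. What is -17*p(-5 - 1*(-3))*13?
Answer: 442*√6 ≈ 1082.7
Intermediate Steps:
p(m) = m*√6 (p(m) = √((0 + 4) + 2)*m = √(4 + 2)*m = √6*m = m*√6)
-17*p(-5 - 1*(-3))*13 = -17*(-5 - 1*(-3))*√6*13 = -17*(-5 + 3)*√6*13 = -(-34)*√6*13 = (34*√6)*13 = 442*√6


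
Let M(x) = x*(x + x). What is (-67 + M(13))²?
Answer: 73441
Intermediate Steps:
M(x) = 2*x² (M(x) = x*(2*x) = 2*x²)
(-67 + M(13))² = (-67 + 2*13²)² = (-67 + 2*169)² = (-67 + 338)² = 271² = 73441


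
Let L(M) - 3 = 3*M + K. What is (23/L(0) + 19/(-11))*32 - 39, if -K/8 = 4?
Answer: -38169/319 ≈ -119.65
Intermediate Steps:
K = -32 (K = -8*4 = -32)
L(M) = -29 + 3*M (L(M) = 3 + (3*M - 32) = 3 + (-32 + 3*M) = -29 + 3*M)
(23/L(0) + 19/(-11))*32 - 39 = (23/(-29 + 3*0) + 19/(-11))*32 - 39 = (23/(-29 + 0) + 19*(-1/11))*32 - 39 = (23/(-29) - 19/11)*32 - 39 = (23*(-1/29) - 19/11)*32 - 39 = (-23/29 - 19/11)*32 - 39 = -804/319*32 - 39 = -25728/319 - 39 = -38169/319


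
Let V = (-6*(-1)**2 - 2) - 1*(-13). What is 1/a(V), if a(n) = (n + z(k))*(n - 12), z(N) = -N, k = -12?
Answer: -1/119 ≈ -0.0084034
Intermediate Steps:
V = 5 (V = (-6*1 - 2) + 13 = (-6 - 2) + 13 = -8 + 13 = 5)
a(n) = (-12 + n)*(12 + n) (a(n) = (n - 1*(-12))*(n - 12) = (n + 12)*(-12 + n) = (12 + n)*(-12 + n) = (-12 + n)*(12 + n))
1/a(V) = 1/(-144 + 5**2) = 1/(-144 + 25) = 1/(-119) = -1/119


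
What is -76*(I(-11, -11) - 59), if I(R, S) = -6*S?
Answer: -532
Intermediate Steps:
-76*(I(-11, -11) - 59) = -76*(-6*(-11) - 59) = -76*(66 - 59) = -76*7 = -532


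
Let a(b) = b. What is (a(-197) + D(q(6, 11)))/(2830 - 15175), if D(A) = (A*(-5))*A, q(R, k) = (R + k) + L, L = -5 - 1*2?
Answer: 697/12345 ≈ 0.056460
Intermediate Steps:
L = -7 (L = -5 - 2 = -7)
q(R, k) = -7 + R + k (q(R, k) = (R + k) - 7 = -7 + R + k)
D(A) = -5*A² (D(A) = (-5*A)*A = -5*A²)
(a(-197) + D(q(6, 11)))/(2830 - 15175) = (-197 - 5*(-7 + 6 + 11)²)/(2830 - 15175) = (-197 - 5*10²)/(-12345) = (-197 - 5*100)*(-1/12345) = (-197 - 500)*(-1/12345) = -697*(-1/12345) = 697/12345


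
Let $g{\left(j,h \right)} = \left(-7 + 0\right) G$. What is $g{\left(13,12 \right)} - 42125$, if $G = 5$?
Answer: $-42160$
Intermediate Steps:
$g{\left(j,h \right)} = -35$ ($g{\left(j,h \right)} = \left(-7 + 0\right) 5 = \left(-7\right) 5 = -35$)
$g{\left(13,12 \right)} - 42125 = -35 - 42125 = -42160$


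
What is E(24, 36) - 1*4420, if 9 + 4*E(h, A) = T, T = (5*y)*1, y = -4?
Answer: -17709/4 ≈ -4427.3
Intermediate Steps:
T = -20 (T = (5*(-4))*1 = -20*1 = -20)
E(h, A) = -29/4 (E(h, A) = -9/4 + (¼)*(-20) = -9/4 - 5 = -29/4)
E(24, 36) - 1*4420 = -29/4 - 1*4420 = -29/4 - 4420 = -17709/4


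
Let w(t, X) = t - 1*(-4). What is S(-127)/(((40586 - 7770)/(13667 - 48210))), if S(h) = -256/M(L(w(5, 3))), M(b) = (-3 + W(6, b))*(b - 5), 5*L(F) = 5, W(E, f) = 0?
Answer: 138172/6153 ≈ 22.456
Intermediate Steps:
w(t, X) = 4 + t (w(t, X) = t + 4 = 4 + t)
L(F) = 1 (L(F) = (⅕)*5 = 1)
M(b) = 15 - 3*b (M(b) = (-3 + 0)*(b - 5) = -3*(-5 + b) = 15 - 3*b)
S(h) = -64/3 (S(h) = -256/(15 - 3*1) = -256/(15 - 3) = -256/12 = -256*1/12 = -64/3)
S(-127)/(((40586 - 7770)/(13667 - 48210))) = -64*(13667 - 48210)/(40586 - 7770)/3 = -64/(3*(32816/(-34543))) = -64/(3*(32816*(-1/34543))) = -64/(3*(-32816/34543)) = -64/3*(-34543/32816) = 138172/6153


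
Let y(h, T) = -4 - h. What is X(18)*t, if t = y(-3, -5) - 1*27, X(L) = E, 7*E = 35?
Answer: -140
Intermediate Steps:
E = 5 (E = (⅐)*35 = 5)
X(L) = 5
t = -28 (t = (-4 - 1*(-3)) - 1*27 = (-4 + 3) - 27 = -1 - 27 = -28)
X(18)*t = 5*(-28) = -140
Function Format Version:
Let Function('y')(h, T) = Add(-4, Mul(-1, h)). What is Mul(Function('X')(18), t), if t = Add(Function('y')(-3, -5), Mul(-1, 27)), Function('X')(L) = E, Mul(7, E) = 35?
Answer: -140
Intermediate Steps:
E = 5 (E = Mul(Rational(1, 7), 35) = 5)
Function('X')(L) = 5
t = -28 (t = Add(Add(-4, Mul(-1, -3)), Mul(-1, 27)) = Add(Add(-4, 3), -27) = Add(-1, -27) = -28)
Mul(Function('X')(18), t) = Mul(5, -28) = -140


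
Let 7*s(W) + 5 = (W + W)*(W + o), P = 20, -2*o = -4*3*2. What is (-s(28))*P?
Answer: -44700/7 ≈ -6385.7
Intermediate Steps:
o = 12 (o = -(-4*3)*2/2 = -(-6)*2 = -½*(-24) = 12)
s(W) = -5/7 + 2*W*(12 + W)/7 (s(W) = -5/7 + ((W + W)*(W + 12))/7 = -5/7 + ((2*W)*(12 + W))/7 = -5/7 + (2*W*(12 + W))/7 = -5/7 + 2*W*(12 + W)/7)
(-s(28))*P = -(-5/7 + (2/7)*28² + (24/7)*28)*20 = -(-5/7 + (2/7)*784 + 96)*20 = -(-5/7 + 224 + 96)*20 = -1*2235/7*20 = -2235/7*20 = -44700/7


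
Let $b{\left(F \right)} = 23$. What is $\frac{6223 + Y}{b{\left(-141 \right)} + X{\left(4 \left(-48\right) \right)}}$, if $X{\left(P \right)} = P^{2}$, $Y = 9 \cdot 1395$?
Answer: $\frac{18778}{36887} \approx 0.50907$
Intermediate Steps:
$Y = 12555$
$\frac{6223 + Y}{b{\left(-141 \right)} + X{\left(4 \left(-48\right) \right)}} = \frac{6223 + 12555}{23 + \left(4 \left(-48\right)\right)^{2}} = \frac{18778}{23 + \left(-192\right)^{2}} = \frac{18778}{23 + 36864} = \frac{18778}{36887}$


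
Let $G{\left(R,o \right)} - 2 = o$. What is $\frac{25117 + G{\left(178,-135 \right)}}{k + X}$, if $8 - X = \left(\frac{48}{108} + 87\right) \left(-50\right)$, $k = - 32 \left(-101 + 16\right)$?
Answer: $\frac{112428}{31951} \approx 3.5188$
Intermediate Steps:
$G{\left(R,o \right)} = 2 + o$
$k = 2720$ ($k = \left(-32\right) \left(-85\right) = 2720$)
$X = \frac{39422}{9}$ ($X = 8 - \left(\frac{48}{108} + 87\right) \left(-50\right) = 8 - \left(48 \cdot \frac{1}{108} + 87\right) \left(-50\right) = 8 - \left(\frac{4}{9} + 87\right) \left(-50\right) = 8 - \frac{787}{9} \left(-50\right) = 8 - - \frac{39350}{9} = 8 + \frac{39350}{9} = \frac{39422}{9} \approx 4380.2$)
$\frac{25117 + G{\left(178,-135 \right)}}{k + X} = \frac{25117 + \left(2 - 135\right)}{2720 + \frac{39422}{9}} = \frac{25117 - 133}{\frac{63902}{9}} = 24984 \cdot \frac{9}{63902} = \frac{112428}{31951}$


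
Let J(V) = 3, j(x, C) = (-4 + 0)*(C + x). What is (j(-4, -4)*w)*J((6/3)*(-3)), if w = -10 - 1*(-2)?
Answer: -768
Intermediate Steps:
j(x, C) = -4*C - 4*x (j(x, C) = -4*(C + x) = -4*C - 4*x)
w = -8 (w = -10 + 2 = -8)
(j(-4, -4)*w)*J((6/3)*(-3)) = ((-4*(-4) - 4*(-4))*(-8))*3 = ((16 + 16)*(-8))*3 = (32*(-8))*3 = -256*3 = -768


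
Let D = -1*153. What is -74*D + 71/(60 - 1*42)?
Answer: 203867/18 ≈ 11326.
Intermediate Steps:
D = -153
-74*D + 71/(60 - 1*42) = -74*(-153) + 71/(60 - 1*42) = 11322 + 71/(60 - 42) = 11322 + 71/18 = 203867/18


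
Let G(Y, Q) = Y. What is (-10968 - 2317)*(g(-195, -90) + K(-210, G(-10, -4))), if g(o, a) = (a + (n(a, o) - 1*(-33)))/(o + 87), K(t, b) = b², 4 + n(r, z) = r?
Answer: -145484035/108 ≈ -1.3471e+6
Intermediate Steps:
n(r, z) = -4 + r
g(o, a) = (29 + 2*a)/(87 + o) (g(o, a) = (a + ((-4 + a) - 1*(-33)))/(o + 87) = (a + ((-4 + a) + 33))/(87 + o) = (a + (29 + a))/(87 + o) = (29 + 2*a)/(87 + o))
(-10968 - 2317)*(g(-195, -90) + K(-210, G(-10, -4))) = (-10968 - 2317)*((29 + 2*(-90))/(87 - 195) + (-10)²) = -13285*((29 - 180)/(-108) + 100) = -13285*(-1/108*(-151) + 100) = -13285*(151/108 + 100) = -13285*10951/108 = -145484035/108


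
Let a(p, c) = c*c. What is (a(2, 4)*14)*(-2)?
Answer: -448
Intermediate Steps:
a(p, c) = c²
(a(2, 4)*14)*(-2) = (4²*14)*(-2) = (16*14)*(-2) = 224*(-2) = -448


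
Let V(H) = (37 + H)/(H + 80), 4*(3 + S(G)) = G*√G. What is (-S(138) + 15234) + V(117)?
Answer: 3001843/197 - 69*√138/2 ≈ 14833.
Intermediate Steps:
S(G) = -3 + G^(3/2)/4 (S(G) = -3 + (G*√G)/4 = -3 + G^(3/2)/4)
V(H) = (37 + H)/(80 + H)
(-S(138) + 15234) + V(117) = (-(-3 + 138^(3/2)/4) + 15234) + (37 + 117)/(80 + 117) = (-(-3 + (138*√138)/4) + 15234) + 154/197 = (-(-3 + 69*√138/2) + 15234) + (1/197)*154 = ((3 - 69*√138/2) + 15234) + 154/197 = (15237 - 69*√138/2) + 154/197 = 3001843/197 - 69*√138/2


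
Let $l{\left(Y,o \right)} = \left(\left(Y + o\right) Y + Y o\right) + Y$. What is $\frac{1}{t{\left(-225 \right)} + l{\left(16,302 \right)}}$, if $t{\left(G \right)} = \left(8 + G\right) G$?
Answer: $\frac{1}{58761} \approx 1.7018 \cdot 10^{-5}$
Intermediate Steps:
$l{\left(Y,o \right)} = Y + Y o + Y \left(Y + o\right)$ ($l{\left(Y,o \right)} = \left(Y \left(Y + o\right) + Y o\right) + Y = \left(Y o + Y \left(Y + o\right)\right) + Y = Y + Y o + Y \left(Y + o\right)$)
$t{\left(G \right)} = G \left(8 + G\right)$
$\frac{1}{t{\left(-225 \right)} + l{\left(16,302 \right)}} = \frac{1}{- 225 \left(8 - 225\right) + 16 \left(1 + 16 + 2 \cdot 302\right)} = \frac{1}{\left(-225\right) \left(-217\right) + 16 \left(1 + 16 + 604\right)} = \frac{1}{48825 + 16 \cdot 621} = \frac{1}{48825 + 9936} = \frac{1}{58761}$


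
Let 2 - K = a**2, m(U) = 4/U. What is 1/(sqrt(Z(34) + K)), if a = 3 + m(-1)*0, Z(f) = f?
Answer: sqrt(3)/9 ≈ 0.19245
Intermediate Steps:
a = 3 (a = 3 + (4/(-1))*0 = 3 + (4*(-1))*0 = 3 - 4*0 = 3 + 0 = 3)
K = -7 (K = 2 - 1*3**2 = 2 - 1*9 = 2 - 9 = -7)
1/(sqrt(Z(34) + K)) = 1/(sqrt(34 - 7)) = 1/(sqrt(27)) = 1/(3*sqrt(3)) = sqrt(3)/9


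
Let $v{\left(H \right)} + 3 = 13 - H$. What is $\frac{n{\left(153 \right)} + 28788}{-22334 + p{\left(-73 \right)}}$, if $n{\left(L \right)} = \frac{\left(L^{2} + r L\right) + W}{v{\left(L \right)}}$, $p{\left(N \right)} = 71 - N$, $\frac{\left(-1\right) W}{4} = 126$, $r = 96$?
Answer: $- \frac{4079091}{3173170} \approx -1.2855$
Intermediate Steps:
$W = -504$ ($W = \left(-4\right) 126 = -504$)
$v{\left(H \right)} = 10 - H$ ($v{\left(H \right)} = -3 - \left(-13 + H\right) = 10 - H$)
$n{\left(L \right)} = \frac{-504 + L^{2} + 96 L}{10 - L}$ ($n{\left(L \right)} = \frac{\left(L^{2} + 96 L\right) - 504}{10 - L} = \frac{-504 + L^{2} + 96 L}{10 - L}$)
$\frac{n{\left(153 \right)} + 28788}{-22334 + p{\left(-73 \right)}} = \frac{\frac{504 - 153^{2} - 14688}{-10 + 153} + 28788}{-22334 + \left(71 - -73\right)} = \frac{\frac{504 - 23409 - 14688}{143} + 28788}{-22334 + \left(71 + 73\right)} = \frac{\frac{504 - 23409 - 14688}{143} + 28788}{-22334 + 144} = \frac{\frac{1}{143} \left(-37593\right) + 28788}{-22190} = \left(- \frac{37593}{143} + 28788\right) \left(- \frac{1}{22190}\right) = \frac{4079091}{143} \left(- \frac{1}{22190}\right) = - \frac{4079091}{3173170}$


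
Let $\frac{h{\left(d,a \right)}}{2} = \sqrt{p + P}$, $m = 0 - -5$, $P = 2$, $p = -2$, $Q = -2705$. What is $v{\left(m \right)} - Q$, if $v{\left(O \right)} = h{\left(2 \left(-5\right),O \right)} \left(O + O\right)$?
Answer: $2705$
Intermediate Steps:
$m = 5$ ($m = 0 + 5 = 5$)
$h{\left(d,a \right)} = 0$ ($h{\left(d,a \right)} = 2 \sqrt{-2 + 2} = 2 \sqrt{0} = 2 \cdot 0 = 0$)
$v{\left(O \right)} = 0$ ($v{\left(O \right)} = 0 \left(O + O\right) = 0 \cdot 2 O = 0$)
$v{\left(m \right)} - Q = 0 - -2705 = 0 + 2705 = 2705$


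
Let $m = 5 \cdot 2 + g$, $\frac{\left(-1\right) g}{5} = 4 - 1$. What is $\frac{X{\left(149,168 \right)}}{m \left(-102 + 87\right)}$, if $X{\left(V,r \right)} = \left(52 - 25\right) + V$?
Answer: $\frac{176}{75} \approx 2.3467$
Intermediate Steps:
$g = -15$ ($g = - 5 \left(4 - 1\right) = \left(-5\right) 3 = -15$)
$X{\left(V,r \right)} = 27 + V$
$m = -5$ ($m = 5 \cdot 2 - 15 = 10 - 15 = -5$)
$\frac{X{\left(149,168 \right)}}{m \left(-102 + 87\right)} = \frac{27 + 149}{\left(-5\right) \left(-102 + 87\right)} = \frac{176}{\left(-5\right) \left(-15\right)} = \frac{176}{75}$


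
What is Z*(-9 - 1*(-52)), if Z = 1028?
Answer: 44204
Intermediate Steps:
Z*(-9 - 1*(-52)) = 1028*(-9 - 1*(-52)) = 1028*(-9 + 52) = 1028*43 = 44204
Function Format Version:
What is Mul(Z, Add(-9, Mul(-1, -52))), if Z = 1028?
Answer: 44204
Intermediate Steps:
Mul(Z, Add(-9, Mul(-1, -52))) = Mul(1028, Add(-9, Mul(-1, -52))) = Mul(1028, Add(-9, 52)) = Mul(1028, 43) = 44204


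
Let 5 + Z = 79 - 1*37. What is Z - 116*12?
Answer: -1355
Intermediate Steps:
Z = 37 (Z = -5 + (79 - 1*37) = -5 + (79 - 37) = -5 + 42 = 37)
Z - 116*12 = 37 - 116*12 = 37 - 1392 = -1355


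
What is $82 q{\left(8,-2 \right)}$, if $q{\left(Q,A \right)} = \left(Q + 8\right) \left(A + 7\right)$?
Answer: $6560$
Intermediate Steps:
$q{\left(Q,A \right)} = \left(7 + A\right) \left(8 + Q\right)$ ($q{\left(Q,A \right)} = \left(8 + Q\right) \left(7 + A\right) = \left(7 + A\right) \left(8 + Q\right)$)
$82 q{\left(8,-2 \right)} = 82 \left(56 + 7 \cdot 8 + 8 \left(-2\right) - 16\right) = 82 \left(56 + 56 - 16 - 16\right) = 82 \cdot 80 = 6560$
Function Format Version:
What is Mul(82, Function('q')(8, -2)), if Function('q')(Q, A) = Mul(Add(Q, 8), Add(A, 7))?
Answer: 6560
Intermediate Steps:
Function('q')(Q, A) = Mul(Add(7, A), Add(8, Q)) (Function('q')(Q, A) = Mul(Add(8, Q), Add(7, A)) = Mul(Add(7, A), Add(8, Q)))
Mul(82, Function('q')(8, -2)) = Mul(82, Add(56, Mul(7, 8), Mul(8, -2), Mul(-2, 8))) = Mul(82, Add(56, 56, -16, -16)) = Mul(82, 80) = 6560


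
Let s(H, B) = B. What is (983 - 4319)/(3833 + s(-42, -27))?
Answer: -1668/1903 ≈ -0.87651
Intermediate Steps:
(983 - 4319)/(3833 + s(-42, -27)) = (983 - 4319)/(3833 - 27) = -3336/3806 = -3336*1/3806 = -1668/1903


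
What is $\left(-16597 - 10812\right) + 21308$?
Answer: $-6101$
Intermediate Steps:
$\left(-16597 - 10812\right) + 21308 = -27409 + 21308 = -6101$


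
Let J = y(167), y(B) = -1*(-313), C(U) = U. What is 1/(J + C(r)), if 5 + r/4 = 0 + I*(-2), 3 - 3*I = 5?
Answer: 3/895 ≈ 0.0033520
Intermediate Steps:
I = -2/3 (I = 1 - 1/3*5 = 1 - 5/3 = -2/3 ≈ -0.66667)
r = -44/3 (r = -20 + 4*(0 - 2/3*(-2)) = -20 + 4*(0 + 4/3) = -20 + 4*(4/3) = -20 + 16/3 = -44/3 ≈ -14.667)
y(B) = 313
J = 313
1/(J + C(r)) = 1/(313 - 44/3) = 1/(895/3) = 3/895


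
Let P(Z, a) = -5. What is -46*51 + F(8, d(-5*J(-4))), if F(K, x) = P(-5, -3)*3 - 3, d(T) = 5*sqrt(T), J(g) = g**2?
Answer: -2364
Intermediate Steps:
F(K, x) = -18 (F(K, x) = -5*3 - 3 = -15 - 3 = -18)
-46*51 + F(8, d(-5*J(-4))) = -46*51 - 18 = -2346 - 18 = -2364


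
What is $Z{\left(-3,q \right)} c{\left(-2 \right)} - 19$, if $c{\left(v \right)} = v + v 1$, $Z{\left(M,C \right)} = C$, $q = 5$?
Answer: $-39$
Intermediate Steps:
$c{\left(v \right)} = 2 v$ ($c{\left(v \right)} = v + v = 2 v$)
$Z{\left(-3,q \right)} c{\left(-2 \right)} - 19 = 5 \cdot 2 \left(-2\right) - 19 = 5 \left(-4\right) - 19 = -20 - 19 = -39$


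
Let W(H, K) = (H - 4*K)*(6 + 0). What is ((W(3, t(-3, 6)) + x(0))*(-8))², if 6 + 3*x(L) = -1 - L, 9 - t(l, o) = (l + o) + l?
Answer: 23116864/9 ≈ 2.5685e+6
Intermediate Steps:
t(l, o) = 9 - o - 2*l (t(l, o) = 9 - ((l + o) + l) = 9 - (o + 2*l) = 9 + (-o - 2*l) = 9 - o - 2*l)
x(L) = -7/3 - L/3 (x(L) = -2 + (-1 - L)/3 = -2 + (-⅓ - L/3) = -7/3 - L/3)
W(H, K) = -24*K + 6*H (W(H, K) = (H - 4*K)*6 = -24*K + 6*H)
((W(3, t(-3, 6)) + x(0))*(-8))² = (((-24*(9 - 1*6 - 2*(-3)) + 6*3) + (-7/3 - ⅓*0))*(-8))² = (((-24*(9 - 6 + 6) + 18) + (-7/3 + 0))*(-8))² = (((-24*9 + 18) - 7/3)*(-8))² = (((-216 + 18) - 7/3)*(-8))² = ((-198 - 7/3)*(-8))² = (-601/3*(-8))² = (4808/3)² = 23116864/9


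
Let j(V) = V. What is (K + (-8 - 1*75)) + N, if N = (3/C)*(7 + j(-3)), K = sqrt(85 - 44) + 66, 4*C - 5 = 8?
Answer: -173/13 + sqrt(41) ≈ -6.9046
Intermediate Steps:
C = 13/4 (C = 5/4 + (1/4)*8 = 5/4 + 2 = 13/4 ≈ 3.2500)
K = 66 + sqrt(41) (K = sqrt(41) + 66 = 66 + sqrt(41) ≈ 72.403)
N = 48/13 (N = (3/(13/4))*(7 - 3) = (3*(4/13))*4 = (12/13)*4 = 48/13 ≈ 3.6923)
(K + (-8 - 1*75)) + N = ((66 + sqrt(41)) + (-8 - 1*75)) + 48/13 = ((66 + sqrt(41)) + (-8 - 75)) + 48/13 = ((66 + sqrt(41)) - 83) + 48/13 = (-17 + sqrt(41)) + 48/13 = -173/13 + sqrt(41)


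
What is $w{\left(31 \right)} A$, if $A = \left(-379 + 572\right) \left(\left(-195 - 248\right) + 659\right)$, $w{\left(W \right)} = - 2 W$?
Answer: $-2584656$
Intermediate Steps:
$A = 41688$ ($A = 193 \left(\left(-195 - 248\right) + 659\right) = 193 \left(-443 + 659\right) = 193 \cdot 216 = 41688$)
$w{\left(31 \right)} A = \left(-2\right) 31 \cdot 41688 = \left(-62\right) 41688 = -2584656$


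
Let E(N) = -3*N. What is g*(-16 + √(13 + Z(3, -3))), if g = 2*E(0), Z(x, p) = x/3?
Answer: 0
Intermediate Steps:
Z(x, p) = x/3 (Z(x, p) = x*(⅓) = x/3)
g = 0 (g = 2*(-3*0) = 2*0 = 0)
g*(-16 + √(13 + Z(3, -3))) = 0*(-16 + √(13 + (⅓)*3)) = 0*(-16 + √(13 + 1)) = 0*(-16 + √14) = 0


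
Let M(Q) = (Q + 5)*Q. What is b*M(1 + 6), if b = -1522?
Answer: -127848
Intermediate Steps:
M(Q) = Q*(5 + Q) (M(Q) = (5 + Q)*Q = Q*(5 + Q))
b*M(1 + 6) = -1522*(1 + 6)*(5 + (1 + 6)) = -10654*(5 + 7) = -10654*12 = -1522*84 = -127848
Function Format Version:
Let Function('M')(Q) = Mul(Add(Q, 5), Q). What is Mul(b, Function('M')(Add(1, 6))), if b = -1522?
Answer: -127848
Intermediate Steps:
Function('M')(Q) = Mul(Q, Add(5, Q)) (Function('M')(Q) = Mul(Add(5, Q), Q) = Mul(Q, Add(5, Q)))
Mul(b, Function('M')(Add(1, 6))) = Mul(-1522, Mul(Add(1, 6), Add(5, Add(1, 6)))) = Mul(-1522, Mul(7, Add(5, 7))) = Mul(-1522, Mul(7, 12)) = Mul(-1522, 84) = -127848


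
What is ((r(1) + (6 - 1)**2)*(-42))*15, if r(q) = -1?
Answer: -15120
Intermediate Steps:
((r(1) + (6 - 1)**2)*(-42))*15 = ((-1 + (6 - 1)**2)*(-42))*15 = ((-1 + 5**2)*(-42))*15 = ((-1 + 25)*(-42))*15 = (24*(-42))*15 = -1008*15 = -15120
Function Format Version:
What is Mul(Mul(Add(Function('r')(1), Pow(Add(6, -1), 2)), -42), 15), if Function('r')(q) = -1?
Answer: -15120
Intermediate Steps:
Mul(Mul(Add(Function('r')(1), Pow(Add(6, -1), 2)), -42), 15) = Mul(Mul(Add(-1, Pow(Add(6, -1), 2)), -42), 15) = Mul(Mul(Add(-1, Pow(5, 2)), -42), 15) = Mul(Mul(Add(-1, 25), -42), 15) = Mul(Mul(24, -42), 15) = Mul(-1008, 15) = -15120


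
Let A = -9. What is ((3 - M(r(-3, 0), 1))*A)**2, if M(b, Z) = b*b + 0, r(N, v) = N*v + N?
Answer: 2916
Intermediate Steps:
r(N, v) = N + N*v
M(b, Z) = b**2 (M(b, Z) = b**2 + 0 = b**2)
((3 - M(r(-3, 0), 1))*A)**2 = ((3 - (-3*(1 + 0))**2)*(-9))**2 = ((3 - (-3*1)**2)*(-9))**2 = ((3 - 1*(-3)**2)*(-9))**2 = ((3 - 1*9)*(-9))**2 = ((3 - 9)*(-9))**2 = (-6*(-9))**2 = 54**2 = 2916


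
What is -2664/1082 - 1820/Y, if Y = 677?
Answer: -1886384/366257 ≈ -5.1504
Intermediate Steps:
-2664/1082 - 1820/Y = -2664/1082 - 1820/677 = -2664*1/1082 - 1820*1/677 = -1332/541 - 1820/677 = -1886384/366257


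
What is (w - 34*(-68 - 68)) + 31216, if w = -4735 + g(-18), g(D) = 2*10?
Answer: 31125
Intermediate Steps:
g(D) = 20
w = -4715 (w = -4735 + 20 = -4715)
(w - 34*(-68 - 68)) + 31216 = (-4715 - 34*(-68 - 68)) + 31216 = (-4715 - 34*(-136)) + 31216 = (-4715 + 4624) + 31216 = -91 + 31216 = 31125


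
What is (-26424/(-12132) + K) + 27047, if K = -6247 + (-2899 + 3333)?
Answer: 7156592/337 ≈ 21236.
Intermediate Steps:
K = -5813 (K = -6247 + 434 = -5813)
(-26424/(-12132) + K) + 27047 = (-26424/(-12132) - 5813) + 27047 = (-26424*(-1/12132) - 5813) + 27047 = (734/337 - 5813) + 27047 = -1958247/337 + 27047 = 7156592/337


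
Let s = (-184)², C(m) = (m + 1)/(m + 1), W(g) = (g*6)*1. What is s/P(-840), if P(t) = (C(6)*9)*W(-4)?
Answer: -4232/27 ≈ -156.74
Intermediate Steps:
W(g) = 6*g (W(g) = (6*g)*1 = 6*g)
C(m) = 1 (C(m) = (1 + m)/(1 + m) = 1)
s = 33856
P(t) = -216 (P(t) = (1*9)*(6*(-4)) = 9*(-24) = -216)
s/P(-840) = 33856/(-216) = 33856*(-1/216) = -4232/27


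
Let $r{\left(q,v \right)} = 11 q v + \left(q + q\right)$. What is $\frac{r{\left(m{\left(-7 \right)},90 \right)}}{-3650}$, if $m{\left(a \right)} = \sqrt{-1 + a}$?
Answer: $- \frac{992 i \sqrt{2}}{1825} \approx - 0.76871 i$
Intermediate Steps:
$r{\left(q,v \right)} = 2 q + 11 q v$ ($r{\left(q,v \right)} = 11 q v + 2 q = 2 q + 11 q v$)
$\frac{r{\left(m{\left(-7 \right)},90 \right)}}{-3650} = \frac{\sqrt{-1 - 7} \left(2 + 11 \cdot 90\right)}{-3650} = \sqrt{-8} \left(2 + 990\right) \left(- \frac{1}{3650}\right) = 2 i \sqrt{2} \cdot 992 \left(- \frac{1}{3650}\right) = 1984 i \sqrt{2} \left(- \frac{1}{3650}\right) = - \frac{992 i \sqrt{2}}{1825}$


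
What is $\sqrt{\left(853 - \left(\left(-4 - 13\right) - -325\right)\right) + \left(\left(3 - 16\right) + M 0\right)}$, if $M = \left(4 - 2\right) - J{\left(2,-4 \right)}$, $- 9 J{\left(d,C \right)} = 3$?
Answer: $2 \sqrt{133} \approx 23.065$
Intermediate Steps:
$J{\left(d,C \right)} = - \frac{1}{3}$ ($J{\left(d,C \right)} = \left(- \frac{1}{9}\right) 3 = - \frac{1}{3}$)
$M = \frac{7}{3}$ ($M = \left(4 - 2\right) - - \frac{1}{3} = \left(4 - 2\right) + \frac{1}{3} = 2 + \frac{1}{3} = \frac{7}{3} \approx 2.3333$)
$\sqrt{\left(853 - \left(\left(-4 - 13\right) - -325\right)\right) + \left(\left(3 - 16\right) + M 0\right)} = \sqrt{\left(853 - \left(\left(-4 - 13\right) - -325\right)\right) + \left(\left(3 - 16\right) + \frac{7}{3} \cdot 0\right)} = \sqrt{\left(853 - \left(\left(-4 - 13\right) + 325\right)\right) + \left(\left(3 - 16\right) + 0\right)} = \sqrt{\left(853 - \left(-17 + 325\right)\right) + \left(-13 + 0\right)} = \sqrt{\left(853 - 308\right) - 13} = \sqrt{545 - 13} = \sqrt{532} = 2 \sqrt{133}$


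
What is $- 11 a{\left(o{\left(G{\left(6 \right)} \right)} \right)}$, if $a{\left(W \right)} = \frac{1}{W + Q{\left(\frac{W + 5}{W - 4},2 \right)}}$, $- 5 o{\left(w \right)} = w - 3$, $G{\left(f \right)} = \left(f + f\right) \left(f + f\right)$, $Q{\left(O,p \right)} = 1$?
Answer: $\frac{55}{136} \approx 0.40441$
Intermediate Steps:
$G{\left(f \right)} = 4 f^{2}$ ($G{\left(f \right)} = 2 f 2 f = 4 f^{2}$)
$o{\left(w \right)} = \frac{3}{5} - \frac{w}{5}$ ($o{\left(w \right)} = - \frac{w - 3}{5} = - \frac{-3 + w}{5} = \frac{3}{5} - \frac{w}{5}$)
$a{\left(W \right)} = \frac{1}{1 + W}$ ($a{\left(W \right)} = \frac{1}{W + 1} = \frac{1}{1 + W}$)
$- 11 a{\left(o{\left(G{\left(6 \right)} \right)} \right)} = - \frac{11}{1 + \left(\frac{3}{5} - \frac{4 \cdot 6^{2}}{5}\right)} = - \frac{11}{1 + \left(\frac{3}{5} - \frac{4 \cdot 36}{5}\right)} = - \frac{11}{1 + \left(\frac{3}{5} - \frac{144}{5}\right)} = - \frac{11}{1 - \frac{141}{5}} = - \frac{11}{- \frac{136}{5}} = \left(-11\right) \left(- \frac{5}{136}\right) = \frac{55}{136}$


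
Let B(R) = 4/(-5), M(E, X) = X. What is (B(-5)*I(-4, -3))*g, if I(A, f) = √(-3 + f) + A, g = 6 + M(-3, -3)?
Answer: 48/5 - 12*I*√6/5 ≈ 9.6 - 5.8788*I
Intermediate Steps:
B(R) = -⅘ (B(R) = 4*(-⅕) = -⅘)
g = 3 (g = 6 - 3 = 3)
I(A, f) = A + √(-3 + f)
(B(-5)*I(-4, -3))*g = -4*(-4 + √(-3 - 3))/5*3 = -4*(-4 + √(-6))/5*3 = -4*(-4 + I*√6)/5*3 = (16/5 - 4*I*√6/5)*3 = 48/5 - 12*I*√6/5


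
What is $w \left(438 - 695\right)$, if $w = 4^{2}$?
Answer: $-4112$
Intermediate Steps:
$w = 16$
$w \left(438 - 695\right) = 16 \left(438 - 695\right) = 16 \left(-257\right) = -4112$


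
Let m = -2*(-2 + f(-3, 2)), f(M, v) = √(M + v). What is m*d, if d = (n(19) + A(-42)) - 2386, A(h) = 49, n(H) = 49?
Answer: -9152 + 4576*I ≈ -9152.0 + 4576.0*I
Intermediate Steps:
m = 4 - 2*I (m = -2*(-2 + √(-3 + 2)) = -2*(-2 + √(-1)) = -2*(-2 + I) = 4 - 2*I ≈ 4.0 - 2.0*I)
d = -2288 (d = (49 + 49) - 2386 = 98 - 2386 = -2288)
m*d = (4 - 2*I)*(-2288) = -9152 + 4576*I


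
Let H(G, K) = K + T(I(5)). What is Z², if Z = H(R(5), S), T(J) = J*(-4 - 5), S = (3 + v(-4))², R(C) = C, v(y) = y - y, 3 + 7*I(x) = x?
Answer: 2025/49 ≈ 41.327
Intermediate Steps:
I(x) = -3/7 + x/7
v(y) = 0
S = 9 (S = (3 + 0)² = 3² = 9)
T(J) = -9*J (T(J) = J*(-9) = -9*J)
H(G, K) = -18/7 + K (H(G, K) = K - 9*(-3/7 + (⅐)*5) = K - 9*(-3/7 + 5/7) = K - 9*2/7 = K - 18/7 = -18/7 + K)
Z = 45/7 (Z = -18/7 + 9 = 45/7 ≈ 6.4286)
Z² = (45/7)² = 2025/49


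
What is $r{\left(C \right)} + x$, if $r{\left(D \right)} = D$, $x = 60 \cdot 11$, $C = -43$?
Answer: $617$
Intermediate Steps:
$x = 660$
$r{\left(C \right)} + x = -43 + 660 = 617$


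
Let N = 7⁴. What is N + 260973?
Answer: 263374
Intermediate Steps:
N = 2401
N + 260973 = 2401 + 260973 = 263374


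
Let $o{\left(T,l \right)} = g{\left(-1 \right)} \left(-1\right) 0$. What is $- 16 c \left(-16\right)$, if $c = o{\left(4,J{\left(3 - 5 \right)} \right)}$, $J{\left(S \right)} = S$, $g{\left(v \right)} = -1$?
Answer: $0$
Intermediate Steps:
$o{\left(T,l \right)} = 0$ ($o{\left(T,l \right)} = \left(-1\right) \left(-1\right) 0 = 1 \cdot 0 = 0$)
$c = 0$
$- 16 c \left(-16\right) = \left(-16\right) 0 \left(-16\right) = 0 \left(-16\right) = 0$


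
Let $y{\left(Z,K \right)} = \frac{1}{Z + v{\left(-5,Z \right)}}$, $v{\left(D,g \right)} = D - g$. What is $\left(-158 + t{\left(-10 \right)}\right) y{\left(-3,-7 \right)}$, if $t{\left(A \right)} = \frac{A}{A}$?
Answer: $\frac{157}{5} \approx 31.4$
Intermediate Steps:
$t{\left(A \right)} = 1$
$y{\left(Z,K \right)} = - \frac{1}{5}$ ($y{\left(Z,K \right)} = \frac{1}{Z - \left(5 + Z\right)} = \frac{1}{-5} = - \frac{1}{5}$)
$\left(-158 + t{\left(-10 \right)}\right) y{\left(-3,-7 \right)} = \left(-158 + 1\right) \left(- \frac{1}{5}\right) = \left(-157\right) \left(- \frac{1}{5}\right) = \frac{157}{5}$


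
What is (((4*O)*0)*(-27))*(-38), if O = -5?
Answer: 0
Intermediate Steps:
(((4*O)*0)*(-27))*(-38) = (((4*(-5))*0)*(-27))*(-38) = (-20*0*(-27))*(-38) = (0*(-27))*(-38) = 0*(-38) = 0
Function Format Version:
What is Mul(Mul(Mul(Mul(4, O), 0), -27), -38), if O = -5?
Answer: 0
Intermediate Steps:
Mul(Mul(Mul(Mul(4, O), 0), -27), -38) = Mul(Mul(Mul(Mul(4, -5), 0), -27), -38) = Mul(Mul(Mul(-20, 0), -27), -38) = Mul(Mul(0, -27), -38) = Mul(0, -38) = 0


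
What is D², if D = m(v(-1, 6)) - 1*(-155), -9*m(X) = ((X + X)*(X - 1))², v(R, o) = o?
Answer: 60025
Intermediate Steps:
m(X) = -4*X²*(-1 + X)²/9 (m(X) = -(X - 1)²*(X + X)²/9 = -4*X²*(-1 + X)²/9)
D = -245 (D = -4/9*6²*(-1 + 6)² - 1*(-155) = -4/9*36*5² + 155 = -4/9*36*25 + 155 = -400 + 155 = -245)
D² = (-245)² = 60025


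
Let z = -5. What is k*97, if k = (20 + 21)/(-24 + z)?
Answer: -3977/29 ≈ -137.14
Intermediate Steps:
k = -41/29 (k = (20 + 21)/(-24 - 5) = 41/(-29) = 41*(-1/29) = -41/29 ≈ -1.4138)
k*97 = -41/29*97 = -3977/29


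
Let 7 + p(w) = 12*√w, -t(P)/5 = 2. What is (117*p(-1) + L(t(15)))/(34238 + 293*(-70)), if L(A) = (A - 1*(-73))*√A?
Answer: -21/352 + 9*I/88 + 21*I*√10/4576 ≈ -0.059659 + 0.11678*I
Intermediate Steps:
t(P) = -10 (t(P) = -5*2 = -10)
p(w) = -7 + 12*√w
L(A) = √A*(73 + A) (L(A) = (A + 73)*√A = (73 + A)*√A = √A*(73 + A))
(117*p(-1) + L(t(15)))/(34238 + 293*(-70)) = (117*(-7 + 12*√(-1)) + √(-10)*(73 - 10))/(34238 + 293*(-70)) = (117*(-7 + 12*I) + (I*√10)*63)/(34238 - 20510) = ((-819 + 1404*I) + 63*I*√10)/13728 = (-819 + 1404*I + 63*I*√10)*(1/13728) = -21/352 + 9*I/88 + 21*I*√10/4576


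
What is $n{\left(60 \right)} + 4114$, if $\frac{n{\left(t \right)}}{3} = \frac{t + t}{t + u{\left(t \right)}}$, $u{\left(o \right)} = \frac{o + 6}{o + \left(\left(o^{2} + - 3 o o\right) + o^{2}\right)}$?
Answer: $\frac{145802746}{35389} \approx 4120.0$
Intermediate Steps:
$u{\left(o \right)} = \frac{6 + o}{o - o^{2}}$ ($u{\left(o \right)} = \frac{6 + o}{o + \left(\left(o^{2} - 3 o^{2}\right) + o^{2}\right)} = \frac{6 + o}{o + \left(- 2 o^{2} + o^{2}\right)} = \frac{6 + o}{o - o^{2}}$)
$n{\left(t \right)} = \frac{6 t}{t + \frac{-6 - t}{t \left(-1 + t\right)}}$ ($n{\left(t \right)} = 3 \frac{t + t}{t + \frac{-6 - t}{t \left(-1 + t\right)}} = 3 \frac{2 t}{t + \frac{-6 - t}{t \left(-1 + t\right)}} = \frac{6 t}{t + \frac{-6 - t}{t \left(-1 + t\right)}}$)
$n{\left(60 \right)} + 4114 = \frac{6 \cdot 60^{2} \left(-1 + 60\right)}{-6 - 60 + 60^{2} \left(-1 + 60\right)} + 4114 = 6 \cdot 3600 \frac{1}{-6 - 60 + 3600 \cdot 59} \cdot 59 + 4114 = 6 \cdot 3600 \frac{1}{-6 - 60 + 212400} \cdot 59 + 4114 = 6 \cdot 3600 \cdot \frac{1}{212334} \cdot 59 + 4114 = \frac{212400}{35389} + 4114 = \frac{145802746}{35389}$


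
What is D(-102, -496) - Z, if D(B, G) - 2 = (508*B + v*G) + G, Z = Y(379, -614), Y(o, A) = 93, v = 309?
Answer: -205667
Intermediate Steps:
Z = 93
D(B, G) = 2 + 310*G + 508*B (D(B, G) = 2 + ((508*B + 309*G) + G) = 2 + ((309*G + 508*B) + G) = 2 + (310*G + 508*B) = 2 + 310*G + 508*B)
D(-102, -496) - Z = (2 + 310*(-496) + 508*(-102)) - 1*93 = (2 - 153760 - 51816) - 93 = -205574 - 93 = -205667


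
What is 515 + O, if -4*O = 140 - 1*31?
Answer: 1951/4 ≈ 487.75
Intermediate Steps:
O = -109/4 (O = -(140 - 1*31)/4 = -(140 - 31)/4 = -¼*109 = -109/4 ≈ -27.250)
515 + O = 515 - 109/4 = 1951/4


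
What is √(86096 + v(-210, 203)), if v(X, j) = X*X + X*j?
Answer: √87566 ≈ 295.92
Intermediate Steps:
v(X, j) = X² + X*j
√(86096 + v(-210, 203)) = √(86096 - 210*(-210 + 203)) = √(86096 - 210*(-7)) = √(86096 + 1470) = √87566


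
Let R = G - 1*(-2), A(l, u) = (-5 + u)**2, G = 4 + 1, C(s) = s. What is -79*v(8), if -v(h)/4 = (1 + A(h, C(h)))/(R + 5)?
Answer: 790/3 ≈ 263.33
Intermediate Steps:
G = 5
R = 7 (R = 5 - 1*(-2) = 5 + 2 = 7)
v(h) = -1/3 - (-5 + h)**2/3 (v(h) = -4*(1 + (-5 + h)**2)/(7 + 5) = -4*(1 + (-5 + h)**2)/12 = -4*(1/12 + (-5 + h)**2/12) = -1/3 - (-5 + h)**2/3)
-79*v(8) = -79*(-1/3 - (-5 + 8)**2/3) = -79*(-1/3 - 1/3*3**2) = -79*(-1/3 - 1/3*9) = -79*(-1/3 - 3) = -79*(-10/3) = 790/3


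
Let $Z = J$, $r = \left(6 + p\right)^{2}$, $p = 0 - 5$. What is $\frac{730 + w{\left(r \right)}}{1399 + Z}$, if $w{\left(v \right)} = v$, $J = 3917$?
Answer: $\frac{731}{5316} \approx 0.13751$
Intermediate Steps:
$p = -5$ ($p = 0 - 5 = -5$)
$r = 1$ ($r = \left(6 - 5\right)^{2} = 1^{2} = 1$)
$Z = 3917$
$\frac{730 + w{\left(r \right)}}{1399 + Z} = \frac{730 + 1}{1399 + 3917} = \frac{731}{5316}$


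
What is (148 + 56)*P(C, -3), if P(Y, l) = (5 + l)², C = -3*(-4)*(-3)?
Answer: 816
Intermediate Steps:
C = -36 (C = 12*(-3) = -36)
(148 + 56)*P(C, -3) = (148 + 56)*(5 - 3)² = 204*2² = 204*4 = 816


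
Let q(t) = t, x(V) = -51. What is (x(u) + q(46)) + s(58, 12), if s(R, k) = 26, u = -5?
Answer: 21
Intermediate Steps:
(x(u) + q(46)) + s(58, 12) = (-51 + 46) + 26 = -5 + 26 = 21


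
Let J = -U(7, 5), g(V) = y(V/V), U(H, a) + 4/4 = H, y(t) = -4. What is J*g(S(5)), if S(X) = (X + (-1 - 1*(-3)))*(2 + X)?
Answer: 24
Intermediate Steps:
S(X) = (2 + X)² (S(X) = (X + (-1 + 3))*(2 + X) = (X + 2)*(2 + X) = (2 + X)*(2 + X) = (2 + X)²)
U(H, a) = -1 + H
g(V) = -4
J = -6 (J = -(-1 + 7) = -1*6 = -6)
J*g(S(5)) = -6*(-4) = 24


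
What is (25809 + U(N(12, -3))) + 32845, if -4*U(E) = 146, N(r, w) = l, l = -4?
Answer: 117235/2 ≈ 58618.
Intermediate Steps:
N(r, w) = -4
U(E) = -73/2 (U(E) = -¼*146 = -73/2)
(25809 + U(N(12, -3))) + 32845 = (25809 - 73/2) + 32845 = 51545/2 + 32845 = 117235/2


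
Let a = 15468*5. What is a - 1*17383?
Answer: 59957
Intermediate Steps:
a = 77340
a - 1*17383 = 77340 - 1*17383 = 77340 - 17383 = 59957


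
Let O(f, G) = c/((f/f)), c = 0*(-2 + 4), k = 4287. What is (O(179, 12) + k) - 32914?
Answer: -28627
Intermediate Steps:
c = 0 (c = 0*2 = 0)
O(f, G) = 0 (O(f, G) = 0/((f/f)) = 0/1 = 0*1 = 0)
(O(179, 12) + k) - 32914 = (0 + 4287) - 32914 = 4287 - 32914 = -28627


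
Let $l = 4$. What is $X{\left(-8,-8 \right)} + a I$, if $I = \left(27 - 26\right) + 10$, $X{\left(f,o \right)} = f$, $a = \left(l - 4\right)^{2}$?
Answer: $-8$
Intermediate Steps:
$a = 0$ ($a = \left(4 - 4\right)^{2} = 0^{2} = 0$)
$I = 11$ ($I = \left(27 - 26\right) + 10 = 1 + 10 = 11$)
$X{\left(-8,-8 \right)} + a I = -8 + 0 \cdot 11 = -8 + 0 = -8$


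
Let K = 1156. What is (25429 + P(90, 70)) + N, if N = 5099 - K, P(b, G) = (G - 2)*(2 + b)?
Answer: 35628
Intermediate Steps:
P(b, G) = (-2 + G)*(2 + b)
N = 3943 (N = 5099 - 1*1156 = 5099 - 1156 = 3943)
(25429 + P(90, 70)) + N = (25429 + (-4 - 2*90 + 2*70 + 70*90)) + 3943 = (25429 + (-4 - 180 + 140 + 6300)) + 3943 = (25429 + 6256) + 3943 = 31685 + 3943 = 35628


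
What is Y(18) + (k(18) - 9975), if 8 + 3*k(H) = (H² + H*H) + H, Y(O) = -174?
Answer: -29789/3 ≈ -9929.7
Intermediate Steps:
k(H) = -8/3 + H/3 + 2*H²/3 (k(H) = -8/3 + ((H² + H*H) + H)/3 = -8/3 + ((H² + H²) + H)/3 = -8/3 + (2*H² + H)/3 = -8/3 + (H + 2*H²)/3 = -8/3 + (H/3 + 2*H²/3) = -8/3 + H/3 + 2*H²/3)
Y(18) + (k(18) - 9975) = -174 + ((-8/3 + (⅓)*18 + (⅔)*18²) - 9975) = -174 + ((-8/3 + 6 + (⅔)*324) - 9975) = -174 + ((-8/3 + 6 + 216) - 9975) = -174 + (658/3 - 9975) = -174 - 29267/3 = -29789/3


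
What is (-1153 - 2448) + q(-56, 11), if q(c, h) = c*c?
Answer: -465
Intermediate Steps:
q(c, h) = c²
(-1153 - 2448) + q(-56, 11) = (-1153 - 2448) + (-56)² = -3601 + 3136 = -465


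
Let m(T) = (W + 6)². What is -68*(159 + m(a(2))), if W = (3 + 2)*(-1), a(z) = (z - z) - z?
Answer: -10880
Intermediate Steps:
a(z) = -z (a(z) = 0 - z = -z)
W = -5 (W = 5*(-1) = -5)
m(T) = 1 (m(T) = (-5 + 6)² = 1² = 1)
-68*(159 + m(a(2))) = -68*(159 + 1) = -68*160 = -10880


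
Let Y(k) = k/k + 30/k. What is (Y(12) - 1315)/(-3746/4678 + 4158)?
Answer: -6135197/19447378 ≈ -0.31548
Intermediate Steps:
Y(k) = 1 + 30/k
(Y(12) - 1315)/(-3746/4678 + 4158) = ((30 + 12)/12 - 1315)/(-3746/4678 + 4158) = ((1/12)*42 - 1315)/(-3746*1/4678 + 4158) = (7/2 - 1315)/(-1873/2339 + 4158) = -2623/(2*9723689/2339) = -2623/2*2339/9723689 = -6135197/19447378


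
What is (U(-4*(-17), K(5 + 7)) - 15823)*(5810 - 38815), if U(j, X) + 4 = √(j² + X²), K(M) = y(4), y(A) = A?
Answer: 522370135 - 132020*√290 ≈ 5.2012e+8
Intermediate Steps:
K(M) = 4
U(j, X) = -4 + √(X² + j²) (U(j, X) = -4 + √(j² + X²) = -4 + √(X² + j²))
(U(-4*(-17), K(5 + 7)) - 15823)*(5810 - 38815) = ((-4 + √(4² + (-4*(-17))²)) - 15823)*(5810 - 38815) = ((-4 + √(16 + 68²)) - 15823)*(-33005) = ((-4 + √(16 + 4624)) - 15823)*(-33005) = ((-4 + √4640) - 15823)*(-33005) = ((-4 + 4*√290) - 15823)*(-33005) = (-15827 + 4*√290)*(-33005) = 522370135 - 132020*√290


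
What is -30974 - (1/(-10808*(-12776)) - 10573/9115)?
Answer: -38983240911819611/1258626617920 ≈ -30973.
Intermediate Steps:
-30974 - (1/(-10808*(-12776)) - 10573/9115) = -30974 - (-1/10808*(-1/12776) - 10573*1/9115) = -30974 - (1/138083008 - 10573/9115) = -30974 - 1*(-1459951634469/1258626617920) = -30974 + 1459951634469/1258626617920 = -38983240911819611/1258626617920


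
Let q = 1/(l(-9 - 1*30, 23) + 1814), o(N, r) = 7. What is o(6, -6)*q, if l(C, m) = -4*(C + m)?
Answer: 7/1878 ≈ 0.0037274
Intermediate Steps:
l(C, m) = -4*C - 4*m
q = 1/1878 (q = 1/((-4*(-9 - 1*30) - 4*23) + 1814) = 1/((-4*(-9 - 30) - 92) + 1814) = 1/((-4*(-39) - 92) + 1814) = 1/((156 - 92) + 1814) = 1/(64 + 1814) = 1/1878 ≈ 0.00053248)
o(6, -6)*q = 7*(1/1878) = 7/1878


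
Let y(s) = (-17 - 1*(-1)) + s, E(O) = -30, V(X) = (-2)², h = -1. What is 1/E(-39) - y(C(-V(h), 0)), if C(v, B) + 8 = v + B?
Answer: 839/30 ≈ 27.967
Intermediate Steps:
V(X) = 4
C(v, B) = -8 + B + v (C(v, B) = -8 + (v + B) = -8 + (B + v) = -8 + B + v)
y(s) = -16 + s (y(s) = (-17 + 1) + s = -16 + s)
1/E(-39) - y(C(-V(h), 0)) = 1/(-30) - (-16 + (-8 + 0 - 1*4)) = -1/30 - (-16 + (-8 + 0 - 4)) = -1/30 - (-16 - 12) = -1/30 - 1*(-28) = -1/30 + 28 = 839/30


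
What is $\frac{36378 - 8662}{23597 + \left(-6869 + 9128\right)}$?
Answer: $\frac{6929}{6464} \approx 1.0719$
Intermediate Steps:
$\frac{36378 - 8662}{23597 + \left(-6869 + 9128\right)} = \frac{27716}{23597 + 2259} = \frac{27716}{25856} = 27716 \cdot \frac{1}{25856} = \frac{6929}{6464}$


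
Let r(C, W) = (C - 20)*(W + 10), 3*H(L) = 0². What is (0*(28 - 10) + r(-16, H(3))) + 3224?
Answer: 2864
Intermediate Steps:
H(L) = 0 (H(L) = (⅓)*0² = (⅓)*0 = 0)
r(C, W) = (-20 + C)*(10 + W)
(0*(28 - 10) + r(-16, H(3))) + 3224 = (0*(28 - 10) + (-200 - 20*0 + 10*(-16) - 16*0)) + 3224 = (0*18 + (-200 + 0 - 160 + 0)) + 3224 = (0 - 360) + 3224 = -360 + 3224 = 2864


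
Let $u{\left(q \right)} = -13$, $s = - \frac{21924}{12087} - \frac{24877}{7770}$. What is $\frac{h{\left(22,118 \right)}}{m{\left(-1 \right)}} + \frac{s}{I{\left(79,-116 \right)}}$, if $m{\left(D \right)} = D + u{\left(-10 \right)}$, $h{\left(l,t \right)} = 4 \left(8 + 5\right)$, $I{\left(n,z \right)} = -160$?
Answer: $- \frac{6149099269}{1669617600} \approx -3.6829$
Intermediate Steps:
$s = - \frac{52337531}{10435110}$ ($s = \left(-21924\right) \frac{1}{12087} - \frac{24877}{7770} = - \frac{2436}{1343} - \frac{24877}{7770} = - \frac{52337531}{10435110} \approx -5.0155$)
$h{\left(l,t \right)} = 52$ ($h{\left(l,t \right)} = 4 \cdot 13 = 52$)
$m{\left(D \right)} = -13 + D$ ($m{\left(D \right)} = D - 13 = -13 + D$)
$\frac{h{\left(22,118 \right)}}{m{\left(-1 \right)}} + \frac{s}{I{\left(79,-116 \right)}} = \frac{52}{-13 - 1} - \frac{52337531}{10435110 \left(-160\right)} = \frac{52}{-14} - - \frac{52337531}{1669617600} = 52 \left(- \frac{1}{14}\right) + \frac{52337531}{1669617600} = - \frac{26}{7} + \frac{52337531}{1669617600} = - \frac{6149099269}{1669617600}$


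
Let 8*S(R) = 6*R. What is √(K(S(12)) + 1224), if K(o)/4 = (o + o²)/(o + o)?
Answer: 2*√311 ≈ 35.270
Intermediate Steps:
S(R) = 3*R/4 (S(R) = (6*R)/8 = 3*R/4)
K(o) = 2*(o + o²)/o (K(o) = 4*((o + o²)/(o + o)) = 4*((o + o²)/((2*o))) = 4*((o + o²)*(1/(2*o))) = 4*((o + o²)/(2*o)) = 2*(o + o²)/o)
√(K(S(12)) + 1224) = √((2 + 2*((¾)*12)) + 1224) = √((2 + 2*9) + 1224) = √((2 + 18) + 1224) = √(20 + 1224) = √1244 = 2*√311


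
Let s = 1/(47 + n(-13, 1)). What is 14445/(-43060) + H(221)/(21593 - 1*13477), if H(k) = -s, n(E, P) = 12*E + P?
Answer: -633070195/1887164784 ≈ -0.33546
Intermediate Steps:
n(E, P) = P + 12*E
s = -1/108 (s = 1/(47 + (1 + 12*(-13))) = 1/(47 + (1 - 156)) = 1/(47 - 155) = 1/(-108) = -1/108 ≈ -0.0092593)
H(k) = 1/108 (H(k) = -1*(-1/108) = 1/108)
14445/(-43060) + H(221)/(21593 - 1*13477) = 14445/(-43060) + 1/(108*(21593 - 1*13477)) = 14445*(-1/43060) + 1/(108*(21593 - 13477)) = -2889/8612 + (1/108)/8116 = -2889/8612 + (1/108)*(1/8116) = -2889/8612 + 1/876528 = -633070195/1887164784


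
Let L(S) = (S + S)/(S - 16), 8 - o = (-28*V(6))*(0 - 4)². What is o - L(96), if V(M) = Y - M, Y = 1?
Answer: -11172/5 ≈ -2234.4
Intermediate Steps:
V(M) = 1 - M
o = -2232 (o = 8 - (-28*(1 - 1*6))*(0 - 4)² = 8 - (-28*(1 - 6))*(-4)² = 8 - (-28*(-5))*16 = 8 - 140*16 = 8 - 1*2240 = 8 - 2240 = -2232)
L(S) = 2*S/(-16 + S) (L(S) = (2*S)/(-16 + S) = 2*S/(-16 + S))
o - L(96) = -2232 - 2*96/(-16 + 96) = -2232 - 2*96/80 = -2232 - 1*12/5 = -2232 - 12/5 = -11172/5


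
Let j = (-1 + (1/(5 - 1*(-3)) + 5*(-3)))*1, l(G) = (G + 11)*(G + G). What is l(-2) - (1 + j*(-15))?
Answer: -2201/8 ≈ -275.13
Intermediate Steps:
l(G) = 2*G*(11 + G) (l(G) = (11 + G)*(2*G) = 2*G*(11 + G))
j = -127/8 (j = (-1 + (1/(5 + 3) - 15))*1 = (-1 + (1/8 - 15))*1 = (-1 + (1*(⅛) - 15))*1 = (-1 + (⅛ - 15))*1 = (-1 - 119/8)*1 = -127/8*1 = -127/8 ≈ -15.875)
l(-2) - (1 + j*(-15)) = 2*(-2)*(11 - 2) - (1 - 127/8*(-15)) = 2*(-2)*9 - (1 + 1905/8) = -36 - 1*1913/8 = -36 - 1913/8 = -2201/8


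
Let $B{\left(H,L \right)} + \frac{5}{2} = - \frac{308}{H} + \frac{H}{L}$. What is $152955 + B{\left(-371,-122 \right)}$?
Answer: $\frac{494507948}{3233} \approx 1.5296 \cdot 10^{5}$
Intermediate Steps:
$B{\left(H,L \right)} = - \frac{5}{2} - \frac{308}{H} + \frac{H}{L}$ ($B{\left(H,L \right)} = - \frac{5}{2} + \left(- \frac{308}{H} + \frac{H}{L}\right) = - \frac{5}{2} - \frac{308}{H} + \frac{H}{L}$)
$152955 + B{\left(-371,-122 \right)} = 152955 - \left(\frac{5}{2} - \frac{371}{122} - \frac{44}{53}\right) = 152955 - - \frac{4433}{3233} = 152955 + \left(- \frac{5}{2} + \frac{44}{53} + \frac{371}{122}\right) = 152955 + \frac{4433}{3233} = \frac{494507948}{3233}$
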